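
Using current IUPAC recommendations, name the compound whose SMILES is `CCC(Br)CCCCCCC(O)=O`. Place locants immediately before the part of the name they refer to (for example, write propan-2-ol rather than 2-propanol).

8-bromodecanoic acid

The longest chain bearing the –COOH group is 10 carbons long (decane).
The highest-priority functional group is a carboxylic acid (terminal –COOH), so the name ends in -oic acid.
Choose the numbering such that the carboxylic acid carbon is C-1 by definition.
This places a bromo group at C-8.
Assembling the pieces gives 8-bromodecanoic acid.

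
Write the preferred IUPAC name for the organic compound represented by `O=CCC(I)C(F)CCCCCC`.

Counting along the main chain through the –CHO group gives 10 carbons: the parent is decane.
An aldehyde (terminal –CHO) is the principal characteristic group, giving the suffix -al.
Number the chain so that the aldehyde carbon is C-1 by definition.
That gives a fluoro group at C-4; an iodo group at C-3.
The substituents are ordered alphabetically, ignoring any di-/tri- multipliers.
The name is 4-fluoro-3-iododecanal.

4-fluoro-3-iododecanal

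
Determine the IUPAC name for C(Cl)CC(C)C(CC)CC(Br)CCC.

The longest carbon chain is 9 atoms: the parent is nonane.
The numbering direction is chosen so that the substituent locant set {1,3,4,6} is lower than {4,6,7,9} at the first point of difference.
With this numbering: a bromo group at C-6; a chloro group at C-1; an ethyl group at C-4; a methyl group at C-3.
Prefixes are listed alphabetically: bromo, chloro, ethyl, methyl.
Assembling the pieces gives 6-bromo-1-chloro-4-ethyl-3-methylnonane.

6-bromo-1-chloro-4-ethyl-3-methylnonane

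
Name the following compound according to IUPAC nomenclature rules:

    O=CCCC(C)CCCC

4-methyloctanal

The longest chain bearing the –CHO group is 8 carbons long (octane).
An aldehyde (terminal –CHO) is the principal characteristic group, giving the suffix -al.
Choose the numbering such that the aldehyde carbon is C-1 by definition.
With this numbering: a methyl group at C-4.
The name is 4-methyloctanal.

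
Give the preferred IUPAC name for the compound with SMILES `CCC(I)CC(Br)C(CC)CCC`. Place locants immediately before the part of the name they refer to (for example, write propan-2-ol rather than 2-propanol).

5-bromo-6-ethyl-3-iodononane

The longest carbon chain is 9 atoms: the parent is nonane.
Number the chain so that the substituent locant set {3,5,6} is lower than {4,5,7} at the first point of difference.
That gives a bromo group at C-5; an ethyl group at C-6; an iodo group at C-3.
Prefixes are listed alphabetically: bromo, ethyl, iodo.
The name is 5-bromo-6-ethyl-3-iodononane.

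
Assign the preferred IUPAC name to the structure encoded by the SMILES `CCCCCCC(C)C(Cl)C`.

2-chloro-3-methylnonane

The longest carbon chain is 9 atoms: the parent is nonane.
Choose the numbering such that the substituent locant set {2,3} is lower than {7,8} at the first point of difference.
With this numbering: a chloro group at C-2; a methyl group at C-3.
The substituents are ordered alphabetically, ignoring any di-/tri- multipliers.
Putting it together: 2-chloro-3-methylnonane.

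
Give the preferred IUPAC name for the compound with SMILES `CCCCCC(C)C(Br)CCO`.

3-bromo-4-methylnonan-1-ol

The longest chain bearing the –OH group is 9 carbons long (nonane).
An alcohol (–OH) is the principal characteristic group, giving the suffix -ol.
The numbering direction is chosen so that numbering from this end puts the hydroxyl group at C-1 rather than C-9.
With this numbering: the hydroxyl at C-1; a bromo group at C-3; a methyl group at C-4.
The substituents are ordered alphabetically, ignoring any di-/tri- multipliers.
Assembling the pieces gives 3-bromo-4-methylnonan-1-ol.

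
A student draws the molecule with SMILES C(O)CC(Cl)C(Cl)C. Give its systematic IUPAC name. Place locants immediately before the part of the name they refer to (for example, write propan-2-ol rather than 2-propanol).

Counting along the main chain through the –OH group gives 5 carbons: the parent is pentane.
The highest-priority functional group is an alcohol (–OH), so the name ends in -ol.
Number the chain so that numbering from this end puts the hydroxyl group at C-1 rather than C-5.
With this numbering: the hydroxyl at C-1; chloro groups at C-3 and C-4.
The name is 3,4-dichloropentan-1-ol.

3,4-dichloropentan-1-ol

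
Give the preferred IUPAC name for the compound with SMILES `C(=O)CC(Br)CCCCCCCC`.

The longest chain bearing the –CHO group is 11 carbons long (undecane).
An aldehyde (terminal –CHO) is the principal characteristic group, giving the suffix -al.
Number the chain so that the aldehyde carbon is C-1 by definition.
That gives a bromo group at C-3.
Putting it together: 3-bromoundecanal.

3-bromoundecanal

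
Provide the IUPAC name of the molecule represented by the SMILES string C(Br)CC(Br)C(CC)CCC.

1,3-dibromo-4-ethylheptane

The parent chain contains 7 carbons (heptane).
The numbering direction is chosen so that the substituent locant set {1,3,4} is lower than {4,5,7} at the first point of difference.
With this numbering: bromo groups at C-1 and C-3; an ethyl group at C-4.
The substituents are ordered alphabetically, ignoring any di-/tri- multipliers.
Assembling the pieces gives 1,3-dibromo-4-ethylheptane.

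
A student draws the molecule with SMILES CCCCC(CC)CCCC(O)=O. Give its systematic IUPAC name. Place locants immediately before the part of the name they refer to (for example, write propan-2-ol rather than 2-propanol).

5-ethylnonanoic acid

The longest chain bearing the –COOH group is 9 carbons long (nonane).
The principal characteristic group is a carboxylic acid (terminal –COOH), named with the suffix -oic acid.
Choose the numbering such that the carboxylic acid carbon is C-1 by definition.
That gives an ethyl group at C-5.
Putting it together: 5-ethylnonanoic acid.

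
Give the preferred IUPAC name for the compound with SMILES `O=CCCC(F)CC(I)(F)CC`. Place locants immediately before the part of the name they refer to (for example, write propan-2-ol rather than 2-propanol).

The longest chain bearing the –CHO group is 8 carbons long (octane).
An aldehyde (terminal –CHO) is the principal characteristic group, giving the suffix -al.
The numbering direction is chosen so that the aldehyde carbon is C-1 by definition.
With this numbering: fluoro groups at C-4 and C-6; an iodo group at C-6.
Substituent prefixes are cited in alphabetical order (multiplying prefixes like di-/tri- are ignored for ordering).
Assembling the pieces gives 4,6-difluoro-6-iodooctanal.

4,6-difluoro-6-iodooctanal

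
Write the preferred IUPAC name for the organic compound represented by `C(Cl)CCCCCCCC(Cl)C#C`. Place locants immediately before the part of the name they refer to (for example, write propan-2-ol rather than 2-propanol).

The longest carbon chain that includes the multiple bond has 11 carbons, so the parent hydride is undecane.
There is one C≡C triple bond, indicated by the ending -yne.
The numbering direction is chosen so that numbering from this end puts the triple bond at C-1 rather than C-10.
That gives the triple bond between C-1 and C-2; chloro groups at C-3 and C-11.
Putting it together: 3,11-dichloroundec-1-yne.

3,11-dichloroundec-1-yne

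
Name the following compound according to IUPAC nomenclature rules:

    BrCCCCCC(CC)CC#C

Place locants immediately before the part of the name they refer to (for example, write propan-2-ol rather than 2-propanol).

9-bromo-4-ethylnon-1-yne

Counting along the main chain through the multiple bond gives 9 carbons: the parent is nonane.
There is one C≡C triple bond, indicated by the ending -yne.
Number the chain so that numbering from this end puts the triple bond at C-1 rather than C-8.
This places the triple bond between C-1 and C-2; a bromo group at C-9; an ethyl group at C-4.
Substituent prefixes are cited in alphabetical order (multiplying prefixes like di-/tri- are ignored for ordering).
Putting it together: 9-bromo-4-ethylnon-1-yne.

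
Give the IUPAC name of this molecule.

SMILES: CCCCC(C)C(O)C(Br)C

The longest chain bearing the –OH group is 8 carbons long (octane).
An alcohol (–OH) is the principal characteristic group, giving the suffix -ol.
Number the chain so that numbering from this end puts the hydroxyl group at C-3 rather than C-6.
With this numbering: the hydroxyl at C-3; a bromo group at C-2; a methyl group at C-4.
Prefixes are listed alphabetically: bromo, methyl.
The name is 2-bromo-4-methyloctan-3-ol.

2-bromo-4-methyloctan-3-ol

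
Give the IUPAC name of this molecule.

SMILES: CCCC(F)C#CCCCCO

7-fluorodec-5-yn-1-ol

Counting along the main chain through the –OH group and the multiple bond gives 10 carbons: the parent is decane.
The highest-priority functional group is an alcohol (–OH), so the name ends in -ol.
There is one C≡C triple bond, indicated by the ending -yne.
The numbering direction is chosen so that numbering from this end puts the hydroxyl group at C-1 rather than C-10.
This places the hydroxyl at C-1; the triple bond between C-5 and C-6; a fluoro group at C-7.
Assembling the pieces gives 7-fluorodec-5-yn-1-ol.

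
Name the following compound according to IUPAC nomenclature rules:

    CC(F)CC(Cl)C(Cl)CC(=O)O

The longest carbon chain that includes the –COOH group has 7 carbons, so the parent hydride is heptane.
The principal characteristic group is a carboxylic acid (terminal –COOH), named with the suffix -oic acid.
The numbering direction is chosen so that the carboxylic acid carbon is C-1 by definition.
This places chloro groups at C-3 and C-4; a fluoro group at C-6.
Substituent prefixes are cited in alphabetical order (multiplying prefixes like di-/tri- are ignored for ordering).
The name is 3,4-dichloro-6-fluoroheptanoic acid.

3,4-dichloro-6-fluoroheptanoic acid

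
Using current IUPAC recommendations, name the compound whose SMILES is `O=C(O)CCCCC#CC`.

The longest chain bearing the –COOH group and the multiple bond is 8 carbons long (octane).
A carboxylic acid (terminal –COOH) is the principal characteristic group, giving the suffix -oic acid.
A C≡C triple bond in the chain gives the infix -yne-.
Number the chain so that the carboxylic acid carbon is C-1 by definition.
With this numbering: the triple bond between C-6 and C-7.
Putting it together: oct-6-ynoic acid.

oct-6-ynoic acid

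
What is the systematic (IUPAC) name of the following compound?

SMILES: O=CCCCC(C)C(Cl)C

Counting along the main chain through the –CHO group gives 7 carbons: the parent is heptane.
The highest-priority functional group is an aldehyde (terminal –CHO), so the name ends in -al.
Choose the numbering such that the aldehyde carbon is C-1 by definition.
With this numbering: a chloro group at C-6; a methyl group at C-5.
Substituent prefixes are cited in alphabetical order (multiplying prefixes like di-/tri- are ignored for ordering).
Putting it together: 6-chloro-5-methylheptanal.

6-chloro-5-methylheptanal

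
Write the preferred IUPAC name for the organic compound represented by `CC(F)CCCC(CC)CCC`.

The parent chain contains 9 carbons (nonane).
Choose the numbering such that the substituent locant set {2,6} is lower than {4,8} at the first point of difference.
With this numbering: an ethyl group at C-6; a fluoro group at C-2.
Substituent prefixes are cited in alphabetical order (multiplying prefixes like di-/tri- are ignored for ordering).
The name is 6-ethyl-2-fluorononane.

6-ethyl-2-fluorononane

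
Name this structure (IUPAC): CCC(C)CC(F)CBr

The longest continuous carbon chain has 6 atoms, so the parent hydride is hexane.
The numbering direction is chosen so that the substituent locant set {1,2,4} is lower than {3,5,6} at the first point of difference.
This places a bromo group at C-1; a fluoro group at C-2; a methyl group at C-4.
Prefixes are listed alphabetically: bromo, fluoro, methyl.
Assembling the pieces gives 1-bromo-2-fluoro-4-methylhexane.

1-bromo-2-fluoro-4-methylhexane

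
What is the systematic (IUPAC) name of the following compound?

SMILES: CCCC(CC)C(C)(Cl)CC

3-chloro-4-ethyl-3-methylheptane

The longest carbon chain is 7 atoms: the parent is heptane.
The numbering direction is chosen so that the substituent locant set {3,3,4} is lower than {4,5,5} at the first point of difference.
This places a chloro group at C-3; an ethyl group at C-4; a methyl group at C-3.
Prefixes are listed alphabetically: chloro, ethyl, methyl.
Putting it together: 3-chloro-4-ethyl-3-methylheptane.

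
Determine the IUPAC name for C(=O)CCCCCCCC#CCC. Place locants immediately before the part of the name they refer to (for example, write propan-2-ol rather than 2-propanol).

dodec-9-ynal

The longest chain bearing the –CHO group and the multiple bond is 12 carbons long (dodecane).
The principal characteristic group is an aldehyde (terminal –CHO), named with the suffix -al.
The chain contains a C≡C triple bond, so the unsaturation ending is -yne.
Choose the numbering such that the aldehyde carbon is C-1 by definition.
With this numbering: the triple bond between C-9 and C-10.
The name is dodec-9-ynal.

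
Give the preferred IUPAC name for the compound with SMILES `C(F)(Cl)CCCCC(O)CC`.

The longest chain bearing the –OH group is 8 carbons long (octane).
The highest-priority functional group is an alcohol (–OH), so the name ends in -ol.
Choose the numbering such that numbering from this end puts the hydroxyl group at C-3 rather than C-6.
That gives the hydroxyl at C-3; a chloro group at C-8; a fluoro group at C-8.
Prefixes are listed alphabetically: chloro, fluoro.
Assembling the pieces gives 8-chloro-8-fluorooctan-3-ol.

8-chloro-8-fluorooctan-3-ol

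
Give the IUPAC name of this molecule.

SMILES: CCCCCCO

The longest chain bearing the –OH group is 6 carbons long (hexane).
The highest-priority functional group is an alcohol (–OH), so the name ends in -ol.
Number the chain so that numbering from this end puts the hydroxyl group at C-1 rather than C-6.
This places the hydroxyl at C-1.
Assembling the pieces gives hexan-1-ol.

hexan-1-ol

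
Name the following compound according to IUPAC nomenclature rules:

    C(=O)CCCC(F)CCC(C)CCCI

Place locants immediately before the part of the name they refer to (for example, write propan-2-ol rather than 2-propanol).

Counting along the main chain through the –CHO group gives 11 carbons: the parent is undecane.
The highest-priority functional group is an aldehyde (terminal –CHO), so the name ends in -al.
Number the chain so that the aldehyde carbon is C-1 by definition.
With this numbering: a fluoro group at C-5; an iodo group at C-11; a methyl group at C-8.
Prefixes are listed alphabetically: fluoro, iodo, methyl.
Assembling the pieces gives 5-fluoro-11-iodo-8-methylundecanal.

5-fluoro-11-iodo-8-methylundecanal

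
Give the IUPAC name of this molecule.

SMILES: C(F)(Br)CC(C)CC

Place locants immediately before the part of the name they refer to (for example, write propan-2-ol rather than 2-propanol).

1-bromo-1-fluoro-3-methylpentane

The longest carbon chain is 5 atoms: the parent is pentane.
Choose the numbering such that the substituent locant set {1,1,3} is lower than {3,5,5} at the first point of difference.
With this numbering: a bromo group at C-1; a fluoro group at C-1; a methyl group at C-3.
Prefixes are listed alphabetically: bromo, fluoro, methyl.
Putting it together: 1-bromo-1-fluoro-3-methylpentane.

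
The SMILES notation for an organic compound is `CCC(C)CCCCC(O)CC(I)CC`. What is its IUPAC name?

The longest chain bearing the –OH group is 12 carbons long (dodecane).
An alcohol (–OH) is the principal characteristic group, giving the suffix -ol.
Choose the numbering such that numbering from this end puts the hydroxyl group at C-5 rather than C-8.
This places the hydroxyl at C-5; an iodo group at C-3; a methyl group at C-10.
Substituent prefixes are cited in alphabetical order (multiplying prefixes like di-/tri- are ignored for ordering).
Putting it together: 3-iodo-10-methyldodecan-5-ol.

3-iodo-10-methyldodecan-5-ol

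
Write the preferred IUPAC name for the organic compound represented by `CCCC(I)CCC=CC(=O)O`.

The longest carbon chain that includes the –COOH group and the multiple bond has 9 carbons, so the parent hydride is nonane.
The highest-priority functional group is a carboxylic acid (terminal –COOH), so the name ends in -oic acid.
The chain contains a C=C double bond, so the unsaturation ending is -ene.
The numbering direction is chosen so that the carboxylic acid carbon is C-1 by definition.
This places the double bond between C-2 and C-3; an iodo group at C-6.
The name is 6-iodonon-2-enoic acid.

6-iodonon-2-enoic acid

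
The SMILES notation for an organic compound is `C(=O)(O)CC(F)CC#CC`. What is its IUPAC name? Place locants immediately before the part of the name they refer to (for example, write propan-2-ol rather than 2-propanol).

Counting along the main chain through the –COOH group and the multiple bond gives 7 carbons: the parent is heptane.
The principal characteristic group is a carboxylic acid (terminal –COOH), named with the suffix -oic acid.
A C≡C triple bond in the chain gives the infix -yne-.
Choose the numbering such that the carboxylic acid carbon is C-1 by definition.
With this numbering: the triple bond between C-5 and C-6; a fluoro group at C-3.
The name is 3-fluorohept-5-ynoic acid.

3-fluorohept-5-ynoic acid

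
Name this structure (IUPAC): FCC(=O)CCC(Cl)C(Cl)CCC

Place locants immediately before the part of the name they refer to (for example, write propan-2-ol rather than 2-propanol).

5,6-dichloro-1-fluorononan-2-one

The longest chain bearing the carbonyl is 9 carbons long (nonane).
The principal characteristic group is a ketone (C=O on an internal carbon), named with the suffix -one.
The numbering direction is chosen so that numbering from this end puts the carbonyl group at C-2 rather than C-8.
That gives the carbonyl at C-2; chloro groups at C-5 and C-6; a fluoro group at C-1.
Substituent prefixes are cited in alphabetical order (multiplying prefixes like di-/tri- are ignored for ordering).
Assembling the pieces gives 5,6-dichloro-1-fluorononan-2-one.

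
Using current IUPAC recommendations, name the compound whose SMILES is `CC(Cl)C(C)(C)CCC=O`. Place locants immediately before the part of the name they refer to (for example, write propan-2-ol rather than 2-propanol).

5-chloro-4,4-dimethylhexanal

The longest chain bearing the –CHO group is 6 carbons long (hexane).
The principal characteristic group is an aldehyde (terminal –CHO), named with the suffix -al.
Number the chain so that the aldehyde carbon is C-1 by definition.
That gives a chloro group at C-5; two methyl groups at C-4.
The substituents are ordered alphabetically, ignoring any di-/tri- multipliers.
Putting it together: 5-chloro-4,4-dimethylhexanal.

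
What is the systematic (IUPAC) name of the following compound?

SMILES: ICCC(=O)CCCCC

1-iodooctan-3-one

The longest carbon chain that includes the carbonyl has 8 carbons, so the parent hydride is octane.
The highest-priority functional group is a ketone (C=O on an internal carbon), so the name ends in -one.
The numbering direction is chosen so that numbering from this end puts the carbonyl group at C-3 rather than C-6.
This places the carbonyl at C-3; an iodo group at C-1.
Putting it together: 1-iodooctan-3-one.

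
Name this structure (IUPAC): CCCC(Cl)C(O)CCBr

1-bromo-4-chloroheptan-3-ol

Counting along the main chain through the –OH group gives 7 carbons: the parent is heptane.
The principal characteristic group is an alcohol (–OH), named with the suffix -ol.
Choose the numbering such that numbering from this end puts the hydroxyl group at C-3 rather than C-5.
That gives the hydroxyl at C-3; a bromo group at C-1; a chloro group at C-4.
The substituents are ordered alphabetically, ignoring any di-/tri- multipliers.
Putting it together: 1-bromo-4-chloroheptan-3-ol.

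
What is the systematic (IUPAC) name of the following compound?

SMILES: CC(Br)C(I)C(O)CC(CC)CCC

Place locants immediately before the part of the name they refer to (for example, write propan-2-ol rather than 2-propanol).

The longest chain bearing the –OH group is 9 carbons long (nonane).
An alcohol (–OH) is the principal characteristic group, giving the suffix -ol.
The numbering direction is chosen so that numbering from this end puts the hydroxyl group at C-4 rather than C-6.
With this numbering: the hydroxyl at C-4; a bromo group at C-2; an ethyl group at C-6; an iodo group at C-3.
Prefixes are listed alphabetically: bromo, ethyl, iodo.
The name is 2-bromo-6-ethyl-3-iodononan-4-ol.

2-bromo-6-ethyl-3-iodononan-4-ol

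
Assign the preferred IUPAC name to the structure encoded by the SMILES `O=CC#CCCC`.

Counting along the main chain through the –CHO group and the multiple bond gives 6 carbons: the parent is hexane.
The highest-priority functional group is an aldehyde (terminal –CHO), so the name ends in -al.
The chain contains a C≡C triple bond, so the unsaturation ending is -yne.
Choose the numbering such that the aldehyde carbon is C-1 by definition.
That gives the triple bond between C-2 and C-3.
Assembling the pieces gives hex-2-ynal.

hex-2-ynal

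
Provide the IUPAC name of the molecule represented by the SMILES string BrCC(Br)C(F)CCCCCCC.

1,2-dibromo-3-fluorodecane

The parent chain contains 10 carbons (decane).
Number the chain so that the substituent locant set {1,2,3} is lower than {8,9,10} at the first point of difference.
This places bromo groups at C-1 and C-2; a fluoro group at C-3.
Prefixes are listed alphabetically: bromo, fluoro.
Putting it together: 1,2-dibromo-3-fluorodecane.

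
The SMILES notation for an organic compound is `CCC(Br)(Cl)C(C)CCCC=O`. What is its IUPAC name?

The longest chain bearing the –CHO group is 8 carbons long (octane).
The highest-priority functional group is an aldehyde (terminal –CHO), so the name ends in -al.
Choose the numbering such that the aldehyde carbon is C-1 by definition.
That gives a bromo group at C-6; a chloro group at C-6; a methyl group at C-5.
The substituents are ordered alphabetically, ignoring any di-/tri- multipliers.
The name is 6-bromo-6-chloro-5-methyloctanal.

6-bromo-6-chloro-5-methyloctanal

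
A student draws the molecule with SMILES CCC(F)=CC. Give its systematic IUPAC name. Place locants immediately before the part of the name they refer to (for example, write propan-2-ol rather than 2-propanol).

3-fluoropent-2-ene

Counting along the main chain through the multiple bond gives 5 carbons: the parent is pentane.
There is one C=C double bond, indicated by the ending -ene.
The numbering direction is chosen so that numbering from this end puts the double bond at C-2 rather than C-3.
That gives the double bond between C-2 and C-3; a fluoro group at C-3.
Assembling the pieces gives 3-fluoropent-2-ene.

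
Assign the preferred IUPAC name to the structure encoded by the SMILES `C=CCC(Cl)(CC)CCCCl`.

The longest chain bearing the multiple bond is 7 carbons long (heptane).
The chain contains a C=C double bond, so the unsaturation ending is -ene.
Number the chain so that numbering from this end puts the double bond at C-1 rather than C-6.
That gives the double bond between C-1 and C-2; chloro groups at C-4 and C-7; an ethyl group at C-4.
Substituent prefixes are cited in alphabetical order (multiplying prefixes like di-/tri- are ignored for ordering).
Putting it together: 4,7-dichloro-4-ethylhept-1-ene.

4,7-dichloro-4-ethylhept-1-ene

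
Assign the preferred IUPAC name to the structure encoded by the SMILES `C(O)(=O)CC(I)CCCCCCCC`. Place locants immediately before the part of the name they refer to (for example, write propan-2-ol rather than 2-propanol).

3-iodoundecanoic acid

The longest carbon chain that includes the –COOH group has 11 carbons, so the parent hydride is undecane.
The principal characteristic group is a carboxylic acid (terminal –COOH), named with the suffix -oic acid.
Number the chain so that the carboxylic acid carbon is C-1 by definition.
That gives an iodo group at C-3.
Putting it together: 3-iodoundecanoic acid.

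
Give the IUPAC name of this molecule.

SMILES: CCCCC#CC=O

hept-2-ynal

The longest chain bearing the –CHO group and the multiple bond is 7 carbons long (heptane).
An aldehyde (terminal –CHO) is the principal characteristic group, giving the suffix -al.
A C≡C triple bond in the chain gives the infix -yne-.
The numbering direction is chosen so that the aldehyde carbon is C-1 by definition.
That gives the triple bond between C-2 and C-3.
The name is hept-2-ynal.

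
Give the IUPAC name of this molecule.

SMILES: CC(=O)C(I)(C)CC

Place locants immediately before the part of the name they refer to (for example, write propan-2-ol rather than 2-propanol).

The longest chain bearing the carbonyl is 5 carbons long (pentane).
The principal characteristic group is a ketone (C=O on an internal carbon), named with the suffix -one.
Number the chain so that numbering from this end puts the carbonyl group at C-2 rather than C-4.
That gives the carbonyl at C-2; an iodo group at C-3; a methyl group at C-3.
Prefixes are listed alphabetically: iodo, methyl.
Putting it together: 3-iodo-3-methylpentan-2-one.

3-iodo-3-methylpentan-2-one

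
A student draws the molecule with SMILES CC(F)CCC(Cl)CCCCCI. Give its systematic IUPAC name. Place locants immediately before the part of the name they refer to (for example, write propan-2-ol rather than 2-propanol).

6-chloro-9-fluoro-1-iododecane

The longest carbon chain is 10 atoms: the parent is decane.
The numbering direction is chosen so that the substituent locant set {1,6,9} is lower than {2,5,10} at the first point of difference.
This places a chloro group at C-6; a fluoro group at C-9; an iodo group at C-1.
Substituent prefixes are cited in alphabetical order (multiplying prefixes like di-/tri- are ignored for ordering).
The name is 6-chloro-9-fluoro-1-iododecane.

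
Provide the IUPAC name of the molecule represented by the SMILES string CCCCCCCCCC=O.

The longest chain bearing the –CHO group is 10 carbons long (decane).
The principal characteristic group is an aldehyde (terminal –CHO), named with the suffix -al.
Choose the numbering such that the aldehyde carbon is C-1 by definition.
Assembling the pieces gives decanal.

decanal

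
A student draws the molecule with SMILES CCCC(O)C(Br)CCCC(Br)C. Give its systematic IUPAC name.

5,9-dibromodecan-4-ol

The longest chain bearing the –OH group is 10 carbons long (decane).
The principal characteristic group is an alcohol (–OH), named with the suffix -ol.
Number the chain so that numbering from this end puts the hydroxyl group at C-4 rather than C-7.
This places the hydroxyl at C-4; bromo groups at C-5 and C-9.
Putting it together: 5,9-dibromodecan-4-ol.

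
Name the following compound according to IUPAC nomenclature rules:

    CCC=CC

pent-2-ene

The longest chain bearing the multiple bond is 5 carbons long (pentane).
There is one C=C double bond, indicated by the ending -ene.
Choose the numbering such that numbering from this end puts the double bond at C-2 rather than C-3.
This places the double bond between C-2 and C-3.
Putting it together: pent-2-ene.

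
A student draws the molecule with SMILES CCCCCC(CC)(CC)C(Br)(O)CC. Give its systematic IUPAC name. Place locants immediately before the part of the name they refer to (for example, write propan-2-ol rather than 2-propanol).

3-bromo-4,4-diethylnonan-3-ol

The longest chain bearing the –OH group is 9 carbons long (nonane).
The principal characteristic group is an alcohol (–OH), named with the suffix -ol.
The numbering direction is chosen so that numbering from this end puts the hydroxyl group at C-3 rather than C-7.
That gives the hydroxyl at C-3; a bromo group at C-3; two ethyl groups at C-4.
Prefixes are listed alphabetically: bromo, ethyl.
Putting it together: 3-bromo-4,4-diethylnonan-3-ol.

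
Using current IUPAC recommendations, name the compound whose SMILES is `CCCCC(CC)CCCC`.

5-ethylnonane

The parent chain contains 9 carbons (nonane).
Both numbering directions give the same locant set; either may be used.
That gives an ethyl group at C-5.
Putting it together: 5-ethylnonane.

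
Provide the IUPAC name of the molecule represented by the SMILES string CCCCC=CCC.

Counting along the main chain through the multiple bond gives 8 carbons: the parent is octane.
The chain contains a C=C double bond, so the unsaturation ending is -ene.
Number the chain so that numbering from this end puts the double bond at C-3 rather than C-5.
That gives the double bond between C-3 and C-4.
The name is oct-3-ene.

oct-3-ene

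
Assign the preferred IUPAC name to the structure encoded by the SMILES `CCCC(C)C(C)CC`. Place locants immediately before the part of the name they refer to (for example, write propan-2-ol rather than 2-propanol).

3,4-dimethylheptane

The longest continuous carbon chain has 7 atoms, so the parent hydride is heptane.
Choose the numbering such that the substituent locant set {3,4} is lower than {4,5} at the first point of difference.
That gives methyl groups at C-3 and C-4.
The name is 3,4-dimethylheptane.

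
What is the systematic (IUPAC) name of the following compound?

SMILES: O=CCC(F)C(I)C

3-fluoro-4-iodopentanal

The longest chain bearing the –CHO group is 5 carbons long (pentane).
The highest-priority functional group is an aldehyde (terminal –CHO), so the name ends in -al.
Choose the numbering such that the aldehyde carbon is C-1 by definition.
That gives a fluoro group at C-3; an iodo group at C-4.
The substituents are ordered alphabetically, ignoring any di-/tri- multipliers.
The name is 3-fluoro-4-iodopentanal.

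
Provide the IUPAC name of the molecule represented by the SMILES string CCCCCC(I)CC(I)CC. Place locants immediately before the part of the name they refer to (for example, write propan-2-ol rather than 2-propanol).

The parent chain contains 10 carbons (decane).
Choose the numbering such that the substituent locant set {3,5} is lower than {6,8} at the first point of difference.
With this numbering: iodo groups at C-3 and C-5.
The name is 3,5-diiododecane.

3,5-diiododecane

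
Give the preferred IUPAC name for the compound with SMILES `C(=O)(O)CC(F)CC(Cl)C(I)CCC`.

5-chloro-3-fluoro-6-iodononanoic acid

The longest carbon chain that includes the –COOH group has 9 carbons, so the parent hydride is nonane.
A carboxylic acid (terminal –COOH) is the principal characteristic group, giving the suffix -oic acid.
Number the chain so that the carboxylic acid carbon is C-1 by definition.
This places a chloro group at C-5; a fluoro group at C-3; an iodo group at C-6.
Prefixes are listed alphabetically: chloro, fluoro, iodo.
Putting it together: 5-chloro-3-fluoro-6-iodononanoic acid.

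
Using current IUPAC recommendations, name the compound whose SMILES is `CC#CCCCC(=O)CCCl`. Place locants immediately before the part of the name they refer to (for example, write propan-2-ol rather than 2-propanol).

1-chloronon-7-yn-3-one

The longest chain bearing the carbonyl and the multiple bond is 9 carbons long (nonane).
The highest-priority functional group is a ketone (C=O on an internal carbon), so the name ends in -one.
The chain contains a C≡C triple bond, so the unsaturation ending is -yne.
Number the chain so that numbering from this end puts the carbonyl group at C-3 rather than C-7.
This places the carbonyl at C-3; the triple bond between C-7 and C-8; a chloro group at C-1.
Assembling the pieces gives 1-chloronon-7-yn-3-one.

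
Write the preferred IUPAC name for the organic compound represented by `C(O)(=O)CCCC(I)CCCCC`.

5-iododecanoic acid

The longest chain bearing the –COOH group is 10 carbons long (decane).
A carboxylic acid (terminal –COOH) is the principal characteristic group, giving the suffix -oic acid.
Choose the numbering such that the carboxylic acid carbon is C-1 by definition.
This places an iodo group at C-5.
Assembling the pieces gives 5-iododecanoic acid.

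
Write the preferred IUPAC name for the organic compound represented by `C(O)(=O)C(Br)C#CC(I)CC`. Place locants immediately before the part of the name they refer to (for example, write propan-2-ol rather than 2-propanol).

The longest carbon chain that includes the –COOH group and the multiple bond has 7 carbons, so the parent hydride is heptane.
The highest-priority functional group is a carboxylic acid (terminal –COOH), so the name ends in -oic acid.
The chain contains a C≡C triple bond, so the unsaturation ending is -yne.
The numbering direction is chosen so that the carboxylic acid carbon is C-1 by definition.
With this numbering: the triple bond between C-3 and C-4; a bromo group at C-2; an iodo group at C-5.
The substituents are ordered alphabetically, ignoring any di-/tri- multipliers.
Putting it together: 2-bromo-5-iodohept-3-ynoic acid.

2-bromo-5-iodohept-3-ynoic acid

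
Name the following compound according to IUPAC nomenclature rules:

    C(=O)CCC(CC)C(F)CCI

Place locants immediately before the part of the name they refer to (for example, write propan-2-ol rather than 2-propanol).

4-ethyl-5-fluoro-7-iodoheptanal

The longest chain bearing the –CHO group is 7 carbons long (heptane).
The principal characteristic group is an aldehyde (terminal –CHO), named with the suffix -al.
Choose the numbering such that the aldehyde carbon is C-1 by definition.
This places an ethyl group at C-4; a fluoro group at C-5; an iodo group at C-7.
The substituents are ordered alphabetically, ignoring any di-/tri- multipliers.
Assembling the pieces gives 4-ethyl-5-fluoro-7-iodoheptanal.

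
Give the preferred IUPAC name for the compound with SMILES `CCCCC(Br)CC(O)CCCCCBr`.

1,8-dibromododecan-6-ol

The longest chain bearing the –OH group is 12 carbons long (dodecane).
An alcohol (–OH) is the principal characteristic group, giving the suffix -ol.
Number the chain so that numbering from this end puts the hydroxyl group at C-6 rather than C-7.
This places the hydroxyl at C-6; bromo groups at C-1 and C-8.
Putting it together: 1,8-dibromododecan-6-ol.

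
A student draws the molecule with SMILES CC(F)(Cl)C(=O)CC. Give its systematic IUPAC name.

2-chloro-2-fluoropentan-3-one

Counting along the main chain through the carbonyl gives 5 carbons: the parent is pentane.
A ketone (C=O on an internal carbon) is the principal characteristic group, giving the suffix -one.
Number the chain so that the substituent locant set {2,2} is lower than {4,4} at the first point of difference.
That gives the carbonyl at C-3; a chloro group at C-2; a fluoro group at C-2.
Prefixes are listed alphabetically: chloro, fluoro.
Putting it together: 2-chloro-2-fluoropentan-3-one.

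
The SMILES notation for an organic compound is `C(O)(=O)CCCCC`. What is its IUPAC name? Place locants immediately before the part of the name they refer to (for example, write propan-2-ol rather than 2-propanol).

hexanoic acid

The longest carbon chain that includes the –COOH group has 6 carbons, so the parent hydride is hexane.
The principal characteristic group is a carboxylic acid (terminal –COOH), named with the suffix -oic acid.
Choose the numbering such that the carboxylic acid carbon is C-1 by definition.
Putting it together: hexanoic acid.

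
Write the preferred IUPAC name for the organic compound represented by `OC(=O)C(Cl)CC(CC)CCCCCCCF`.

2-chloro-4-ethyl-11-fluoroundecanoic acid

The longest chain bearing the –COOH group is 11 carbons long (undecane).
The highest-priority functional group is a carboxylic acid (terminal –COOH), so the name ends in -oic acid.
Choose the numbering such that the carboxylic acid carbon is C-1 by definition.
With this numbering: a chloro group at C-2; an ethyl group at C-4; a fluoro group at C-11.
Prefixes are listed alphabetically: chloro, ethyl, fluoro.
The name is 2-chloro-4-ethyl-11-fluoroundecanoic acid.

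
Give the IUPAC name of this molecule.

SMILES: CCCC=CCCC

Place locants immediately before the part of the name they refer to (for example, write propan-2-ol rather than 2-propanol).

The longest chain bearing the multiple bond is 8 carbons long (octane).
A C=C double bond in the chain gives the infix -ene-.
Both numbering directions give the same locant set; either may be used.
This places the double bond between C-4 and C-5.
Assembling the pieces gives oct-4-ene.

oct-4-ene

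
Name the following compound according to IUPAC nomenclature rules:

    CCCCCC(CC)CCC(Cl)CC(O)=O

3-chloro-6-ethylundecanoic acid

Counting along the main chain through the –COOH group gives 11 carbons: the parent is undecane.
The highest-priority functional group is a carboxylic acid (terminal –COOH), so the name ends in -oic acid.
Number the chain so that the carboxylic acid carbon is C-1 by definition.
This places a chloro group at C-3; an ethyl group at C-6.
Substituent prefixes are cited in alphabetical order (multiplying prefixes like di-/tri- are ignored for ordering).
The name is 3-chloro-6-ethylundecanoic acid.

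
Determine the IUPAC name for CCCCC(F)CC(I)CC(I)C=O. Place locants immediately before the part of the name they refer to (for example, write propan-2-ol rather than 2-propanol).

6-fluoro-2,4-diiododecanal

Counting along the main chain through the –CHO group gives 10 carbons: the parent is decane.
The principal characteristic group is an aldehyde (terminal –CHO), named with the suffix -al.
Choose the numbering such that the aldehyde carbon is C-1 by definition.
That gives a fluoro group at C-6; iodo groups at C-2 and C-4.
Prefixes are listed alphabetically: fluoro, iodo.
Assembling the pieces gives 6-fluoro-2,4-diiododecanal.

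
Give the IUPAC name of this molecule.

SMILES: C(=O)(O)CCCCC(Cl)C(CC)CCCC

6-chloro-7-ethylundecanoic acid

The longest chain bearing the –COOH group is 11 carbons long (undecane).
The highest-priority functional group is a carboxylic acid (terminal –COOH), so the name ends in -oic acid.
The numbering direction is chosen so that the carboxylic acid carbon is C-1 by definition.
With this numbering: a chloro group at C-6; an ethyl group at C-7.
The substituents are ordered alphabetically, ignoring any di-/tri- multipliers.
Putting it together: 6-chloro-7-ethylundecanoic acid.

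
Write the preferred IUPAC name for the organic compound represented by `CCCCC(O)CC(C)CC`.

3-methylnonan-5-ol

The longest chain bearing the –OH group is 9 carbons long (nonane).
The principal characteristic group is an alcohol (–OH), named with the suffix -ol.
The numbering direction is chosen so that the substituent locant set {3} is lower than {7} at the first point of difference.
This places the hydroxyl at C-5; a methyl group at C-3.
Putting it together: 3-methylnonan-5-ol.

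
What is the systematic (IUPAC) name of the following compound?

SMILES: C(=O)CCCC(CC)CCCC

5-ethylnonanal

The longest chain bearing the –CHO group is 9 carbons long (nonane).
The principal characteristic group is an aldehyde (terminal –CHO), named with the suffix -al.
Choose the numbering such that the aldehyde carbon is C-1 by definition.
With this numbering: an ethyl group at C-5.
Putting it together: 5-ethylnonanal.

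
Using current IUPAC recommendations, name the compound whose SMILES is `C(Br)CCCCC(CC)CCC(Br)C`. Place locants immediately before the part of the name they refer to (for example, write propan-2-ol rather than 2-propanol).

1,9-dibromo-6-ethyldecane

The parent chain contains 10 carbons (decane).
Choose the numbering such that the substituent locant set {1,6,9} is lower than {2,5,10} at the first point of difference.
This places bromo groups at C-1 and C-9; an ethyl group at C-6.
Prefixes are listed alphabetically: bromo, ethyl.
Putting it together: 1,9-dibromo-6-ethyldecane.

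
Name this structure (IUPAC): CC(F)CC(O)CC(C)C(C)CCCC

The longest carbon chain that includes the –OH group has 11 carbons, so the parent hydride is undecane.
The highest-priority functional group is an alcohol (–OH), so the name ends in -ol.
Choose the numbering such that numbering from this end puts the hydroxyl group at C-4 rather than C-8.
This places the hydroxyl at C-4; a fluoro group at C-2; methyl groups at C-6 and C-7.
The substituents are ordered alphabetically, ignoring any di-/tri- multipliers.
The name is 2-fluoro-6,7-dimethylundecan-4-ol.

2-fluoro-6,7-dimethylundecan-4-ol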